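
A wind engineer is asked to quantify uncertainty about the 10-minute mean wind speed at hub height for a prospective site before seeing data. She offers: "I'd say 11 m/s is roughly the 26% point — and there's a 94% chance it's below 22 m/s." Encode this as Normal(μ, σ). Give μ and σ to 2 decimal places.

The p-quantile of Normal(μ,σ) is μ + z_p·σ, with z_{0.26} = -0.6433 and z_{0.94} = 1.555.
Eliminate σ: μ = (z₂·x₁ − z₁·x₂)/(z₂ − z₁) = (1.555·11 − (-0.6433)·22)/2.198 = 14.22.
Then σ = (x₂ − x₁)/(z₂ − z₁) = (22 − 11)/2.198 = 5.00.

μ = 14.22, σ = 5.00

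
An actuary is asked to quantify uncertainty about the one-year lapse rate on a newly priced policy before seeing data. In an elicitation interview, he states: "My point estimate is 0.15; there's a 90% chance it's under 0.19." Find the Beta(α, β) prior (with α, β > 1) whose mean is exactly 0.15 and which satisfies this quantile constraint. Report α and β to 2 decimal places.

With mean 0.15 fixed, write α = 0.15s, β = 0.85s where s = α+β.
Need P(θ < 0.19) = 0.9 under Beta(0.15s, 0.85s). Normal approximation: (q−m)/√(m(1−m)/s) ≈ z_{0.9} = 1.28, so s ≈ 0.15·0.85·(1.28)²/(0.19−0.15)² = 130.9.
At s = 130.9: P(θ<0.19) ≈ 0.895. Adjusting to match 0.9 gives s ≈ 136.94.
So α = 0.15·136.94 ≈ 20.54, β = 0.85·136.94 ≈ 116.40.

α ≈ 20.54, β ≈ 116.40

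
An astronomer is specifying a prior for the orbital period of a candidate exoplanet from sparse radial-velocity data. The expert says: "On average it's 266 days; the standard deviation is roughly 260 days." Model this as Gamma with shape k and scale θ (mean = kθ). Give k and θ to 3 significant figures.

For Gamma(k, scale θ): mean = kθ, variance = kθ², so CV = 1/√k.
CV = SD/mean = 260/266 = 0.9774, hence k = 1/CV² = 1.05.
Then θ = mean/k = 266/1.05 = 254.

k ≈ 1.05, θ ≈ 254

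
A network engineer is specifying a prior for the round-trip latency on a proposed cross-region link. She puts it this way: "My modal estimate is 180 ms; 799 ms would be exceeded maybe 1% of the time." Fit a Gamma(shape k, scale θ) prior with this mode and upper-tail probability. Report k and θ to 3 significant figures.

Gamma(k,θ) with k>1 has mode (k−1)θ, so θ = 180/(k−1).
Need P(X < 799) = 0.99 with θ tied to k this way. Start at k = 2, θ = 180: P(X<799) ≈ 0.936.
Too low — raise k to concentrate. Iterating converges to k ≈ 2.83.
Then θ = 180/(2.83−1) ≈ 98.5.

k ≈ 2.83, θ ≈ 98.5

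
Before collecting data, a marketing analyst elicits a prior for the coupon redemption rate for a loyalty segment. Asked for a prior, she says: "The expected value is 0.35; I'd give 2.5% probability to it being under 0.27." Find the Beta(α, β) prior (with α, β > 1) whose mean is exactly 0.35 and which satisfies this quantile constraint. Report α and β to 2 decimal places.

α ≈ 44.72, β ≈ 83.05

With mean 0.35 fixed, write α = 0.35s, β = 0.65s where s = α+β.
Need P(θ < 0.27) = 0.025 under Beta(0.35s, 0.65s). Normal approximation: (q−m)/√(m(1−m)/s) ≈ z_{0.025} = -1.96, so s ≈ 0.35·0.65·(-1.96)²/(0.27−0.35)² = 136.6.
At s = 136.6: P(θ<0.27) ≈ 0.021. Adjusting to match 0.025 gives s ≈ 127.76.
So α = 0.35·127.76 ≈ 44.72, β = 0.65·127.76 ≈ 83.05.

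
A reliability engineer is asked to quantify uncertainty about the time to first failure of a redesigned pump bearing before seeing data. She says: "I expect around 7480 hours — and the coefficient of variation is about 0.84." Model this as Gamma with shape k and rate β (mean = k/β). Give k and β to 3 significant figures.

k ≈ 1.42, β ≈ 0.000189

For Gamma(k, rate β): mean = k/β, variance = k/β², so CV = 1/√k.
CV = 0.84, hence k = 1/CV² = 1.42.
Then β = k/mean = 1.42/7480 = 0.000189.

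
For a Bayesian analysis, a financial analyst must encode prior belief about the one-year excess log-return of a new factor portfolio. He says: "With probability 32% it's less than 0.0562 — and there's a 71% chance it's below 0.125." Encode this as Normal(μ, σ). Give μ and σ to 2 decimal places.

For Normal(μ,σ), the p-quantile is μ + z_p·σ. Here z_{0.32} = -0.4677, z_{0.71} = 0.5534.
So 0.0562 = μ − 0.4677σ and 0.125 = μ + 0.5534σ.
Subtracting: σ = (0.125 − 0.0562)/(0.5534 − (-0.4677)) = 0.07.
Then μ = 0.0562 − (-0.4677)·0.07 = 0.09.

μ = 0.09, σ = 0.07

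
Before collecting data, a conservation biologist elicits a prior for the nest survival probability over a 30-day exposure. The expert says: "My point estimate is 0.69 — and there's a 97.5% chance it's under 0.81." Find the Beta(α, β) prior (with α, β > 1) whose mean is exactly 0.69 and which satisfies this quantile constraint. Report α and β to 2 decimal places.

With mean 0.69 fixed, write α = 0.69s, β = 0.31s where s = α+β.
Need P(θ < 0.81) = 0.975 under Beta(0.69s, 0.31s). Normal approximation: (q−m)/√(m(1−m)/s) ≈ z_{0.975} = 1.96, so s ≈ 0.69·0.31·(1.96)²/(0.81−0.69)² = 57.1.
At s = 57.1: P(θ<0.81) ≈ 0.983. Adjusting to match 0.975 gives s ≈ 49.11.
So α = 0.69·49.11 ≈ 33.89, β = 0.31·49.11 ≈ 15.23.

α ≈ 33.89, β ≈ 15.23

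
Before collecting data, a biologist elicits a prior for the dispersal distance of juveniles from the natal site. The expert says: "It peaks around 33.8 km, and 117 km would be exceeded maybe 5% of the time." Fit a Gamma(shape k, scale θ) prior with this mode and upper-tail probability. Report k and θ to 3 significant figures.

k ≈ 2.68, θ ≈ 20.1

Gamma(k,θ) with k>1 has mode (k−1)θ, so θ = 33.8/(k−1).
Need P(X < 117) = 0.95 with θ tied to k this way. Start at k = 2, θ = 33.8: P(X<117) ≈ 0.860.
Too low — raise k to concentrate. Iterating converges to k ≈ 2.68.
Then θ = 33.8/(2.68−1) ≈ 20.1.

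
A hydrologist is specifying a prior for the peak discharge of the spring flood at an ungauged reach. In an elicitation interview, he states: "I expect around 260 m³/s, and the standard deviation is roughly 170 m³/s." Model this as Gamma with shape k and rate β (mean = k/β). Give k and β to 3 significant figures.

k ≈ 2.34, β ≈ 0.009

For Gamma(k, rate β): mean = k/β, variance = k/β², so CV = 1/√k.
CV = SD/mean = 170/260 = 0.6538, hence k = 1/CV² = 2.34.
Then β = k/mean = 2.34/260 = 0.009.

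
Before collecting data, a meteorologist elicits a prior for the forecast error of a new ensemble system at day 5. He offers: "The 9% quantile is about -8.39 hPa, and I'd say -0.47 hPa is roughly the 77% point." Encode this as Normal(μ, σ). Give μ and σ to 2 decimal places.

μ = -3.28, σ = 3.81

The p-quantile of Normal(μ,σ) is μ + z_p·σ, with z_{0.09} = -1.341 and z_{0.77} = 0.7388.
Eliminate σ: μ = (z₂·x₁ − z₁·x₂)/(z₂ − z₁) = (0.7388·-8.39 − (-1.341)·-0.47)/2.08 = -3.28.
Then σ = (x₂ − x₁)/(z₂ − z₁) = (-0.47 − -8.39)/2.08 = 3.81.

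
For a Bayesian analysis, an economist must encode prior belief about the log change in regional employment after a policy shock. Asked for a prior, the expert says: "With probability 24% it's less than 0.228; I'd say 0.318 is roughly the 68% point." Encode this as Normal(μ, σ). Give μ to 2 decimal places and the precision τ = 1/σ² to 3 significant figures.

For Normal(μ,σ), the p-quantile is μ + z_p·σ. Here z_{0.24} = -0.7063, z_{0.68} = 0.4677.
So 0.228 = μ − 0.7063σ and 0.318 = μ + 0.4677σ.
Subtracting: σ = (0.318 − 0.228)/(0.4677 − (-0.7063)) = 0.08.
Then μ = 0.228 − (-0.7063)·0.08 = 0.28.
Precision τ = 1/σ² = 1/0.07666² = 170.

μ = 0.28, τ = 170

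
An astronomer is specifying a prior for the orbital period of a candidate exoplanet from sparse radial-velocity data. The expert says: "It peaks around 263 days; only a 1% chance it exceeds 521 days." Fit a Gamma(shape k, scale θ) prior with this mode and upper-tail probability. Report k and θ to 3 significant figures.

k ≈ 11.5, θ ≈ 25

Gamma(k,θ) with k>1 has mode (k−1)θ, so θ = 263/(k−1).
Need P(X < 521) = 0.99 with θ tied to k this way. Start at k = 2, θ = 263: P(X<521) ≈ 0.589.
Too low — raise k to concentrate. Iterating converges to k ≈ 11.5.
Then θ = 263/(11.5−1) ≈ 25.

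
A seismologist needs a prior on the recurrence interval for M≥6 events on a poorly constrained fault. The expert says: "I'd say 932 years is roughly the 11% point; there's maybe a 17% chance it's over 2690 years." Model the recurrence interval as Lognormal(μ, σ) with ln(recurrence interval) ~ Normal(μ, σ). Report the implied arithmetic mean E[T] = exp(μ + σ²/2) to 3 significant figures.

E[T] ≈ 1900 years

If T ~ Lognormal(μ,σ) then ln T ~ Normal(μ,σ), so the p-quantile of ln T is μ + z_p·σ.
ln(932) = 6.837 and ln(2690) = 7.897; z_{0.11} = -1.227, z_{0.83} = 0.9542.
σ = (7.897 − 6.837)/(0.9542 − (-1.227)) = 0.486.
μ = 6.837 − (-1.227)·0.486 = 7.434.
E[T] = exp(μ + σ²/2) = exp(7.434 + 0.1181) = 1900 years.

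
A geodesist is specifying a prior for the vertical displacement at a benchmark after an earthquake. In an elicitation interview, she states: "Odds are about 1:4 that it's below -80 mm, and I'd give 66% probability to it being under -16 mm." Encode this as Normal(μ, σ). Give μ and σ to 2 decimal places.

The p-quantile of Normal(μ,σ) is μ + z_p·σ, with z_{0.2} = -0.8416 and z_{0.66} = 0.4125.
Eliminate σ: μ = (z₂·x₁ − z₁·x₂)/(z₂ − z₁) = (0.4125·-80 − (-0.8416)·-16)/1.254 = -37.05.
Then σ = (x₂ − x₁)/(z₂ − z₁) = (-16 − -80)/1.254 = 51.03.

μ = -37.05, σ = 51.03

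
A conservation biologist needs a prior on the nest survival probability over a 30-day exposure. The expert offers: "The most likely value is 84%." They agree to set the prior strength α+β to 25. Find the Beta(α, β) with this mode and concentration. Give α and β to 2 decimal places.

α = 20.32, β = 4.68

For α,β > 1 the Beta mode is (α−1)/(α+β−2). With α+β = 25, the mode is (α−1)/23.
Set (α−1)/23 = 0.84 → α = 1 + 0.84·23 = 20.32.
β = 25 − α = 4.68.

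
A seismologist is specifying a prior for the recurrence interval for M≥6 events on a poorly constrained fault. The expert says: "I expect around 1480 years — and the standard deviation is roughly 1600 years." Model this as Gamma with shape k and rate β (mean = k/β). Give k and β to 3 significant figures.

For Gamma(k, rate β): mean = k/β, variance = k/β², so CV = 1/√k.
CV = SD/mean = 1600/1480 = 1.081, hence k = 1/CV² = 0.856.
Then β = k/mean = 0.856/1480 = 0.000578.

k ≈ 0.856, β ≈ 0.000578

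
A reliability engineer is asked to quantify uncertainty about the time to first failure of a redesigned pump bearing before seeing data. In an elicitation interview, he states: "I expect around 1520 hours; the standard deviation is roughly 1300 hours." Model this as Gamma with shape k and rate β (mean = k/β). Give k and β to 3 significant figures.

For Gamma(k, rate β): mean = k/β, variance = k/β², so CV = 1/√k.
CV = SD/mean = 1300/1520 = 0.8553, hence k = 1/CV² = 1.37.
Then β = k/mean = 1.37/1520 = 0.000899.

k ≈ 1.37, β ≈ 0.000899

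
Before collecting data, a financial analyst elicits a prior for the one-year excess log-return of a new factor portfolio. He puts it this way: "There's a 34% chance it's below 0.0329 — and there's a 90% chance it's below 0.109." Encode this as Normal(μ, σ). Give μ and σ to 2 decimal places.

The p-quantile of Normal(μ,σ) is μ + z_p·σ, with z_{0.34} = -0.4125 and z_{0.9} = 1.282.
Eliminate σ: μ = (z₂·x₁ − z₁·x₂)/(z₂ − z₁) = (1.282·0.0329 − (-0.4125)·0.109)/1.694 = 0.05.
Then σ = (x₂ − x₁)/(z₂ − z₁) = (0.109 − 0.0329)/1.694 = 0.04.

μ = 0.05, σ = 0.04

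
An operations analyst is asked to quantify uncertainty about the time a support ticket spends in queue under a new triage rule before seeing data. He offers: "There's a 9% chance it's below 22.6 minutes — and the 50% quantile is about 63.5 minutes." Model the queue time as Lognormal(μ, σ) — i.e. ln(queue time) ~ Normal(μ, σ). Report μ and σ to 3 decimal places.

μ ≈ 4.151, σ ≈ 0.771

If T ~ Lognormal(μ,σ) then ln T ~ Normal(μ,σ), so the p-quantile of ln T is μ + z_p·σ.
ln(22.6) = 3.118 and ln(63.5) = 4.151; z_{0.09} = -1.341, z_{0.5} = 0.
σ = (4.151 − 3.118)/(0 − (-1.341)) = 0.771.
μ = 3.118 − (-1.341)·0.771 = 4.151.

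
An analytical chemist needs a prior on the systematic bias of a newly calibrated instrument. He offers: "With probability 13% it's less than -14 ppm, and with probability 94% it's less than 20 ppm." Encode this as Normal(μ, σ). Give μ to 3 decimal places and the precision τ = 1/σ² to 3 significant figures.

μ = 0.284, τ = 0.00622

The p-quantile of Normal(μ,σ) is μ + z_p·σ, with z_{0.13} = -1.126 and z_{0.94} = 1.555.
Eliminate σ: μ = (z₂·x₁ − z₁·x₂)/(z₂ − z₁) = (1.555·-14 − (-1.126)·20)/2.681 = 0.284.
Then σ = (x₂ − x₁)/(z₂ − z₁) = (20 − -14)/2.681 = 12.681.
Precision τ = 1/σ² = 1/12.68² = 0.00622.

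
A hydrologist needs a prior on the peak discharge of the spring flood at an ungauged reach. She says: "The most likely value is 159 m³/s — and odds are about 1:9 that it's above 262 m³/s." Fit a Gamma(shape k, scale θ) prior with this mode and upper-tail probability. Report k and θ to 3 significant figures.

k ≈ 8.56, θ ≈ 21

Gamma(k,θ) with k>1 has mode (k−1)θ, so θ = 159/(k−1).
Need P(X < 262) = 0.9 with θ tied to k this way. Start at k = 2, θ = 159: P(X<262) ≈ 0.490.
Too low — raise k to concentrate. Iterating converges to k ≈ 8.56.
Then θ = 159/(8.56−1) ≈ 21.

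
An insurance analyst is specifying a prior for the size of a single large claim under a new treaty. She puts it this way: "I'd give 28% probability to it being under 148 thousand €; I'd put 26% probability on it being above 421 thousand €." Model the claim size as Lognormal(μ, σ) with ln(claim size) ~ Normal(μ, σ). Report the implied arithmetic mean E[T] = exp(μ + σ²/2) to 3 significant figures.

If T ~ Lognormal(μ,σ) then ln T ~ Normal(μ,σ), so the p-quantile of ln T is μ + z_p·σ.
ln(148) = 4.997 and ln(421) = 6.043; z_{0.28} = -0.5828, z_{0.74} = 0.6433.
σ = (6.043 − 4.997)/(0.6433 − (-0.5828)) = 0.853.
μ = 4.997 − (-0.5828)·0.853 = 5.494.
E[T] = exp(μ + σ²/2) = exp(5.494 + 0.3634) = 350 thousand €.

E[T] ≈ 350 thousand €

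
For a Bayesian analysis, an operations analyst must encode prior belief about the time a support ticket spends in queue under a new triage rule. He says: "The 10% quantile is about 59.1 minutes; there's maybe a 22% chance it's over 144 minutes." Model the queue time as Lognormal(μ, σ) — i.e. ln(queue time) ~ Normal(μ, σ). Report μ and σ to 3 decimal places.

If T ~ Lognormal(μ,σ) then ln T ~ Normal(μ,σ), so the p-quantile of ln T is μ + z_p·σ.
ln(59.1) = 4.079 and ln(144) = 4.97; z_{0.1} = -1.282, z_{0.78} = 0.7722.
σ = (4.97 − 4.079)/(0.7722 − (-1.282)) = 0.434.
μ = 4.079 − (-1.282)·0.434 = 4.635.

μ ≈ 4.635, σ ≈ 0.434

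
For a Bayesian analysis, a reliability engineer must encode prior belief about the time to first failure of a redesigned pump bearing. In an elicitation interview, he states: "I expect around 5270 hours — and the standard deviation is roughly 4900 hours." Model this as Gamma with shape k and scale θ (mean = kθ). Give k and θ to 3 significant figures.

For Gamma(k, scale θ): mean = kθ, variance = kθ², so CV = 1/√k.
CV = SD/mean = 4900/5270 = 0.9298, hence k = 1/CV² = 1.16.
Then θ = mean/k = 5270/1.16 = 4560.

k ≈ 1.16, θ ≈ 4560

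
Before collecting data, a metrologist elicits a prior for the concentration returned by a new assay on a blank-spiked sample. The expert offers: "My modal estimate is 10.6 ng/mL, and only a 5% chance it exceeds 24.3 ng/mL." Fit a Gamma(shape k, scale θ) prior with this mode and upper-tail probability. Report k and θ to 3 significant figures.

k ≈ 4.98, θ ≈ 2.66

Gamma(k,θ) with k>1 has mode (k−1)θ, so θ = 10.6/(k−1).
Need P(X < 24.3) = 0.95 with θ tied to k this way. Start at k = 2, θ = 10.6: P(X<24.3) ≈ 0.667.
Too low — raise k to concentrate. Iterating converges to k ≈ 4.98.
Then θ = 10.6/(4.98−1) ≈ 2.66.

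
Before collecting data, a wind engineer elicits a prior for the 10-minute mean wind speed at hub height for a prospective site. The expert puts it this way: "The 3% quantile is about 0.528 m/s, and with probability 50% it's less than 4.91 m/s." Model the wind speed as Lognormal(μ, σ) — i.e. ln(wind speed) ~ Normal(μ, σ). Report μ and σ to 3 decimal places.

μ ≈ 1.591, σ ≈ 1.186

If T ~ Lognormal(μ,σ) then ln T ~ Normal(μ,σ), so the p-quantile of ln T is μ + z_p·σ.
ln(0.528) = -0.6387 and ln(4.91) = 1.591; z_{0.03} = -1.881, z_{0.5} = 0.
σ = (1.591 − -0.6387)/(0 − (-1.881)) = 1.186.
μ = -0.6387 − (-1.881)·1.186 = 1.591.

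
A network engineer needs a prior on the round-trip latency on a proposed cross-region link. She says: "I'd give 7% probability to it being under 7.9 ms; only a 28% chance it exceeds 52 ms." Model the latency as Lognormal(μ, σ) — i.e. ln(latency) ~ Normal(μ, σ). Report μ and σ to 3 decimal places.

If T ~ Lognormal(μ,σ) then ln T ~ Normal(μ,σ), so the p-quantile of ln T is μ + z_p·σ.
ln(7.9) = 2.067 and ln(52) = 3.951; z_{0.07} = -1.476, z_{0.72} = 0.5828.
σ = (3.951 − 2.067)/(0.5828 − (-1.476)) = 0.915.
μ = 2.067 − (-1.476)·0.915 = 3.418.

μ ≈ 3.418, σ ≈ 0.915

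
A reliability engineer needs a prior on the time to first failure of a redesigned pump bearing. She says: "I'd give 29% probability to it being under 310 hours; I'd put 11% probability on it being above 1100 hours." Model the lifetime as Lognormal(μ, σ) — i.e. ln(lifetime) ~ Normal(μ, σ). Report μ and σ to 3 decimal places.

If T ~ Lognormal(μ,σ) then ln T ~ Normal(μ,σ), so the p-quantile of ln T is μ + z_p·σ.
ln(310) = 5.737 and ln(1100) = 7.003; z_{0.29} = -0.5534, z_{0.89} = 1.227.
σ = (7.003 − 5.737)/(1.227 − (-0.5534)) = 0.712.
μ = 5.737 − (-0.5534)·0.712 = 6.130.

μ ≈ 6.130, σ ≈ 0.712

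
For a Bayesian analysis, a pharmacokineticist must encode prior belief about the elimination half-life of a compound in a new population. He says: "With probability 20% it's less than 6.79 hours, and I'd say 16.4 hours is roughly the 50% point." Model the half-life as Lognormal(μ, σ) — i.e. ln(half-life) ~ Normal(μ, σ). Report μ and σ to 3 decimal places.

μ ≈ 2.797, σ ≈ 1.048

If T ~ Lognormal(μ,σ) then ln T ~ Normal(μ,σ), so the p-quantile of ln T is μ + z_p·σ.
ln(6.79) = 1.915 and ln(16.4) = 2.797; z_{0.2} = -0.8416, z_{0.5} = 0.
σ = (2.797 − 1.915)/(0 − (-0.8416)) = 1.048.
μ = 1.915 − (-0.8416)·1.048 = 2.797.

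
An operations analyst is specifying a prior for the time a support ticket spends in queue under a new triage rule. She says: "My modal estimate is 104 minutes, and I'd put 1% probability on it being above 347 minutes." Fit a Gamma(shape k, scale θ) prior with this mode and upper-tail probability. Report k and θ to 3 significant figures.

k ≈ 4.02, θ ≈ 34.4

Gamma(k,θ) with k>1 has mode (k−1)θ, so θ = 104/(k−1).
Need P(X < 347) = 0.99 with θ tied to k this way. Start at k = 2, θ = 104: P(X<347) ≈ 0.846.
Too low — raise k to concentrate. Iterating converges to k ≈ 4.02.
Then θ = 104/(4.02−1) ≈ 34.4.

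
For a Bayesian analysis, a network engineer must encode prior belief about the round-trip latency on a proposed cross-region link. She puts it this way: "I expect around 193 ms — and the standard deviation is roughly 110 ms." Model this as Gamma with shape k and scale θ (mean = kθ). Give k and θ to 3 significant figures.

k ≈ 3.08, θ ≈ 62.7

For Gamma(k, scale θ): mean = kθ, variance = kθ², so CV = 1/√k.
CV = SD/mean = 110/193 = 0.5699, hence k = 1/CV² = 3.08.
Then θ = mean/k = 193/3.08 = 62.7.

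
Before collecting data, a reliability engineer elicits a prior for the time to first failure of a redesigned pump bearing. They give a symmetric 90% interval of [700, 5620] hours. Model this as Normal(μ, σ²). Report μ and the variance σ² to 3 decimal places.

μ = 3160.000, σ² = 2236741.011

A symmetric 90% interval runs μ ± z·σ with z = 1.645.
Half-width = 2460, so σ = 2460/1.645 = 1495.5738 and σ² = 2236741.011.
μ is the interval midpoint, 3160.000.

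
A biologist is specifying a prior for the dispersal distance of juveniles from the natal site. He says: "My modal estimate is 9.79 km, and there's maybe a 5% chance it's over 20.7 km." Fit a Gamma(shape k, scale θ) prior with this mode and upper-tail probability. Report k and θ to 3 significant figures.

Gamma(k,θ) with k>1 has mode (k−1)θ, so θ = 9.79/(k−1).
Need P(X < 20.7) = 0.95 with θ tied to k this way. Start at k = 2, θ = 9.79: P(X<20.7) ≈ 0.624.
Too low — raise k to concentrate. Iterating converges to k ≈ 5.92.
Then θ = 9.79/(5.92−1) ≈ 1.99.

k ≈ 5.92, θ ≈ 1.99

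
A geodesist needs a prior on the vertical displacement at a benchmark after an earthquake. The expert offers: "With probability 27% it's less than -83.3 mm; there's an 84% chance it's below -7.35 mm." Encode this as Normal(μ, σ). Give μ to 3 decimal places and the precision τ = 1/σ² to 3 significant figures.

The p-quantile of Normal(μ,σ) is μ + z_p·σ, with z_{0.27} = -0.6128 and z_{0.84} = 0.9945.
Eliminate σ: μ = (z₂·x₁ − z₁·x₂)/(z₂ − z₁) = (0.9945·-83.3 − (-0.6128)·-7.35)/1.607 = -54.342.
Then σ = (x₂ − x₁)/(z₂ − z₁) = (-7.35 − -83.3)/1.607 = 47.254.
Precision τ = 1/σ² = 1/47.25² = 0.000448.

μ = -54.342, τ = 0.000448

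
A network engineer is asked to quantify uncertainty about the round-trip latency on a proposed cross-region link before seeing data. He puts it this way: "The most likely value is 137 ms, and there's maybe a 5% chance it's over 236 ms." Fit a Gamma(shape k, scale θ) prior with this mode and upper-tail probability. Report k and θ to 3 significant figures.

k ≈ 10.4, θ ≈ 14.5

Gamma(k,θ) with k>1 has mode (k−1)θ, so θ = 137/(k−1).
Need P(X < 236) = 0.95 with θ tied to k this way. Start at k = 2, θ = 137: P(X<236) ≈ 0.514.
Too low — raise k to concentrate. Iterating converges to k ≈ 10.4.
Then θ = 137/(10.4−1) ≈ 14.5.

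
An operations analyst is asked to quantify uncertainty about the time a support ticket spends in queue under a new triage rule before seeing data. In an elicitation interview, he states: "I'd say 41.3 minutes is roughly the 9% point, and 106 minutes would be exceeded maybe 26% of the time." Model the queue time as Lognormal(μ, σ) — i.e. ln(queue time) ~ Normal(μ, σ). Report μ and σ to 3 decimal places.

If T ~ Lognormal(μ,σ) then ln T ~ Normal(μ,σ), so the p-quantile of ln T is μ + z_p·σ.
ln(41.3) = 3.721 and ln(106) = 4.663; z_{0.09} = -1.341, z_{0.74} = 0.6433.
σ = (4.663 − 3.721)/(0.6433 − (-1.341)) = 0.475.
μ = 3.721 − (-1.341)·0.475 = 4.358.

μ ≈ 4.358, σ ≈ 0.475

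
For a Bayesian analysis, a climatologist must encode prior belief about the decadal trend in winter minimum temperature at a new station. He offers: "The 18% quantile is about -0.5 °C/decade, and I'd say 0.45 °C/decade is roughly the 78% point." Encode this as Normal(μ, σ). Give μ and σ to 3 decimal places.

μ = 0.015, σ = 0.563

The p-quantile of Normal(μ,σ) is μ + z_p·σ, with z_{0.18} = -0.9154 and z_{0.78} = 0.7722.
Eliminate σ: μ = (z₂·x₁ − z₁·x₂)/(z₂ − z₁) = (0.7722·-0.5 − (-0.9154)·0.45)/1.688 = 0.015.
Then σ = (x₂ − x₁)/(z₂ − z₁) = (0.45 − -0.5)/1.688 = 0.563.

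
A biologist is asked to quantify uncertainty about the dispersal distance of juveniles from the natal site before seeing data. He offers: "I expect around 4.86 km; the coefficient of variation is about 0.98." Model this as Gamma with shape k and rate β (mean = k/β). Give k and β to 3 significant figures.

k ≈ 1.04, β ≈ 0.214

For Gamma(k, rate β): mean = k/β, variance = k/β², so CV = 1/√k.
CV = 0.98, hence k = 1/CV² = 1.04.
Then β = k/mean = 1.04/4.86 = 0.214.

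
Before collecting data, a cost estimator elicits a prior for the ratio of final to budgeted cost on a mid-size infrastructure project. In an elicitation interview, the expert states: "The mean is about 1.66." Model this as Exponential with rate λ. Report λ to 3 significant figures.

λ ≈ 0.602

Exponential mean = 1/λ, so λ = 1/1.66 = 0.602.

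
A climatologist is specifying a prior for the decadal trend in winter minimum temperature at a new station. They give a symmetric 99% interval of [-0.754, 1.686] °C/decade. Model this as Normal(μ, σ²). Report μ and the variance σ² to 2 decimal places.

μ = 0.47, σ² = 0.22

A symmetric 99% interval runs μ ± z·σ with z = 2.576.
Half-width = 1.22, so σ = 1.22/2.576 = 0.474 and σ² = 0.22.
μ is the interval midpoint, 0.47.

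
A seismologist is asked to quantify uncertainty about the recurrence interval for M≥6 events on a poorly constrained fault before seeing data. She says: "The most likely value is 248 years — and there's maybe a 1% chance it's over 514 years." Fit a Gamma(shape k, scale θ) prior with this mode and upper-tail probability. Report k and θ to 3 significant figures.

Gamma(k,θ) with k>1 has mode (k−1)θ, so θ = 248/(k−1).
Need P(X < 514) = 0.99 with θ tied to k this way. Start at k = 2, θ = 248: P(X<514) ≈ 0.613.
Too low — raise k to concentrate. Iterating converges to k ≈ 10.2.
Then θ = 248/(10.2−1) ≈ 27.

k ≈ 10.2, θ ≈ 27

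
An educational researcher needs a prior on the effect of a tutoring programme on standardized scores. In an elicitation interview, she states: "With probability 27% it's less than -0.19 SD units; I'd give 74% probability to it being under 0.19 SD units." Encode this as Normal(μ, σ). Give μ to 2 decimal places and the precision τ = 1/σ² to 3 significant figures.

The p-quantile of Normal(μ,σ) is μ + z_p·σ, with z_{0.27} = -0.6128 and z_{0.74} = 0.6433.
Eliminate σ: μ = (z₂·x₁ − z₁·x₂)/(z₂ − z₁) = (0.6433·-0.19 − (-0.6128)·0.19)/1.256 = -0.00.
Then σ = (x₂ − x₁)/(z₂ − z₁) = (0.19 − -0.19)/1.256 = 0.30.
Precision τ = 1/σ² = 1/0.3025² = 10.9.

μ = -0.00, τ = 10.9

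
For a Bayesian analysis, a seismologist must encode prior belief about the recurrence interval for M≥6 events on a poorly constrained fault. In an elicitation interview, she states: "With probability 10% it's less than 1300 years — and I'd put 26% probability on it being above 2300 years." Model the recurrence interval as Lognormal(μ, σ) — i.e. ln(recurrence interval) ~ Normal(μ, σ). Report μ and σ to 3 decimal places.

μ ≈ 7.550, σ ≈ 0.296

If T ~ Lognormal(μ,σ) then ln T ~ Normal(μ,σ), so the p-quantile of ln T is μ + z_p·σ.
ln(1300) = 7.17 and ln(2300) = 7.741; z_{0.1} = -1.282, z_{0.74} = 0.6433.
σ = (7.741 − 7.17)/(0.6433 − (-1.282)) = 0.296.
μ = 7.17 − (-1.282)·0.296 = 7.550.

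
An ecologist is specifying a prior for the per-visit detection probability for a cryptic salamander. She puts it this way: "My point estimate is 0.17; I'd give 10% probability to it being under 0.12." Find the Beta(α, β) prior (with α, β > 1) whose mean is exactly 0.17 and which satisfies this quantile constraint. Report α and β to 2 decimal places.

α ≈ 14.54, β ≈ 70.97

With mean 0.17 fixed, write α = 0.17s, β = 0.83s where s = α+β.
Need P(θ < 0.12) = 0.1 under Beta(0.17s, 0.83s). Normal approximation: (q−m)/√(m(1−m)/s) ≈ z_{0.1} = -1.28, so s ≈ 0.17·0.83·(-1.28)²/(0.12−0.17)² = 92.7.
At s = 92.7: P(θ<0.12) ≈ 0.090. Adjusting to match 0.1 gives s ≈ 85.51.
So α = 0.17·85.51 ≈ 14.54, β = 0.83·85.51 ≈ 70.97.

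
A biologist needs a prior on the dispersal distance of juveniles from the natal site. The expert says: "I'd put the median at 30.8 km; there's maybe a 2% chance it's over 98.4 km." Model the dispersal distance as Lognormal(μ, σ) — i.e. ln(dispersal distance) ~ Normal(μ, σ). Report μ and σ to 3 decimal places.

If T ~ Lognormal(μ,σ) then ln T ~ Normal(μ,σ), so the p-quantile of ln T is μ + z_p·σ.
ln(30.8) = 3.428 and ln(98.4) = 4.589; z_{0.5} = 0, z_{0.98} = 2.054.
σ = (4.589 − 3.428)/(2.054 − (0)) = 0.566.
μ = 3.428 − (0)·0.566 = 3.428.

μ ≈ 3.428, σ ≈ 0.566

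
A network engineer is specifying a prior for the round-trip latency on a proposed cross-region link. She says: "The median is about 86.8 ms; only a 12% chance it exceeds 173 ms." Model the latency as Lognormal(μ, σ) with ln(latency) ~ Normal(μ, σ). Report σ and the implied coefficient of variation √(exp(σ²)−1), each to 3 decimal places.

If T ~ Lognormal(μ,σ) then ln T ~ Normal(μ,σ), so the p-quantile of ln T is μ + z_p·σ.
ln(86.8) = 4.464 and ln(173) = 5.153; z_{0.5} = 0, z_{0.88} = 1.175.
σ = (5.153 − 4.464)/(1.175 − (0)) = 0.587.
μ = 4.464 − (0)·0.587 = 4.464.
CV = √(exp(σ²)−1) = √(exp(0.3445)−1) = 0.641.

σ ≈ 0.587, CV ≈ 0.641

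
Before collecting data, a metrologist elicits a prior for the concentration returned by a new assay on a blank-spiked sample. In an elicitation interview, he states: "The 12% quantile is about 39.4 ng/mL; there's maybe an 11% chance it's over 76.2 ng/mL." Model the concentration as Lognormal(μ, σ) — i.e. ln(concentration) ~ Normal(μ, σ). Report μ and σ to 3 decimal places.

If T ~ Lognormal(μ,σ) then ln T ~ Normal(μ,σ), so the p-quantile of ln T is μ + z_p·σ.
ln(39.4) = 3.674 and ln(76.2) = 4.333; z_{0.12} = -1.175, z_{0.89} = 1.227.
σ = (4.333 − 3.674)/(1.227 − (-1.175)) = 0.275.
μ = 3.674 − (-1.175)·0.275 = 3.996.

μ ≈ 3.996, σ ≈ 0.275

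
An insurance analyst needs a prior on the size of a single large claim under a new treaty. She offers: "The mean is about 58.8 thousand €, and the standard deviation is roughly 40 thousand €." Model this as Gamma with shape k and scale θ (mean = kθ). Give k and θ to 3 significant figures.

For Gamma(k, scale θ): mean = kθ, variance = kθ², so CV = 1/√k.
CV = SD/mean = 40/58.8 = 0.6803, hence k = 1/CV² = 2.16.
Then θ = mean/k = 58.8/2.16 = 27.2.

k ≈ 2.16, θ ≈ 27.2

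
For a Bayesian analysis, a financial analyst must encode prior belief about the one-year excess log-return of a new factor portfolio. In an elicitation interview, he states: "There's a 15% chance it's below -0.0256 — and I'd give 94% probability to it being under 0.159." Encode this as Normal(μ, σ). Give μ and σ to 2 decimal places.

μ = 0.05, σ = 0.07

The p-quantile of Normal(μ,σ) is μ + z_p·σ, with z_{0.15} = -1.036 and z_{0.94} = 1.555.
Eliminate σ: μ = (z₂·x₁ − z₁·x₂)/(z₂ − z₁) = (1.555·-0.0256 − (-1.036)·0.159)/2.591 = 0.05.
Then σ = (x₂ − x₁)/(z₂ − z₁) = (0.159 − -0.0256)/2.591 = 0.07.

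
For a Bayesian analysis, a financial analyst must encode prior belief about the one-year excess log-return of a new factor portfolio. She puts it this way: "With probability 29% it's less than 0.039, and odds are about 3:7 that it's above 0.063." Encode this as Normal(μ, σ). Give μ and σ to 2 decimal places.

The p-quantile of Normal(μ,σ) is μ + z_p·σ, with z_{0.29} = -0.5534 and z_{0.7} = 0.5244.
Eliminate σ: μ = (z₂·x₁ − z₁·x₂)/(z₂ − z₁) = (0.5244·0.039 − (-0.5534)·0.063)/1.078 = 0.05.
Then σ = (x₂ − x₁)/(z₂ − z₁) = (0.063 − 0.039)/1.078 = 0.02.

μ = 0.05, σ = 0.02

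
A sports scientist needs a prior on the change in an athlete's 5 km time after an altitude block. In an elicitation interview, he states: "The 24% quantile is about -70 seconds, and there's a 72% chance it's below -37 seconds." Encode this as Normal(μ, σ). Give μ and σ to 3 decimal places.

For Normal(μ,σ), the p-quantile is μ + z_p·σ. Here z_{0.24} = -0.7063, z_{0.72} = 0.5828.
So -70 = μ − 0.7063σ and -37 = μ + 0.5828σ.
Subtracting: σ = (-37 − -70)/(0.5828 − (-0.7063)) = 25.598.
Then μ = -70 − (-0.7063)·25.598 = -51.920.

μ = -51.920, σ = 25.598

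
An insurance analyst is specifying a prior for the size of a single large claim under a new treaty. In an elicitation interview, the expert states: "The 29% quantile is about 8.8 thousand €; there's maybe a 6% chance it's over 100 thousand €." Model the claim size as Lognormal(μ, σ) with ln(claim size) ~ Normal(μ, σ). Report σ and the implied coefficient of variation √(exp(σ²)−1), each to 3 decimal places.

σ ≈ 1.153, CV ≈ 1.667

If T ~ Lognormal(μ,σ) then ln T ~ Normal(μ,σ), so the p-quantile of ln T is μ + z_p·σ.
ln(8.8) = 2.175 and ln(100) = 4.605; z_{0.29} = -0.5534, z_{0.94} = 1.555.
σ = (4.605 − 2.175)/(1.555 − (-0.5534)) = 1.153.
μ = 2.175 − (-0.5534)·1.153 = 2.813.
CV = √(exp(σ²)−1) = √(exp(1.3291)−1) = 1.667.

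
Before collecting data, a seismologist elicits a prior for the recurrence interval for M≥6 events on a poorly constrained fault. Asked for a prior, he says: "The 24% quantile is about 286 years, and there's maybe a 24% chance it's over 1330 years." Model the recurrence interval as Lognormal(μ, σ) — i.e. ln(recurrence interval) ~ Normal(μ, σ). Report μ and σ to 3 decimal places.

μ ≈ 6.424, σ ≈ 1.088

If T ~ Lognormal(μ,σ) then ln T ~ Normal(μ,σ), so the p-quantile of ln T is μ + z_p·σ.
ln(286) = 5.656 and ln(1330) = 7.193; z_{0.24} = -0.7063, z_{0.76} = 0.7063.
σ = (7.193 − 5.656)/(0.7063 − (-0.7063)) = 1.088.
μ = 5.656 − (-0.7063)·1.088 = 6.424.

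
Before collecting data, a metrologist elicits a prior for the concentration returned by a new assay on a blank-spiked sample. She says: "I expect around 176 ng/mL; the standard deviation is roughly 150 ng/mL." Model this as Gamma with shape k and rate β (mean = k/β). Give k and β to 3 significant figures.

k ≈ 1.38, β ≈ 0.00782

For Gamma(k, rate β): mean = k/β, variance = k/β², so CV = 1/√k.
CV = SD/mean = 150/176 = 0.8523, hence k = 1/CV² = 1.38.
Then β = k/mean = 1.38/176 = 0.00782.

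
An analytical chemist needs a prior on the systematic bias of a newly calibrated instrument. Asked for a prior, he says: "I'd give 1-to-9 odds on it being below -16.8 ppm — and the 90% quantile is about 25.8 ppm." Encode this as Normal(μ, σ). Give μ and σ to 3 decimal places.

μ = 4.500, σ = 16.620

The p-quantile of Normal(μ,σ) is μ + z_p·σ, with z_{0.1} = -1.282 and z_{0.9} = 1.282.
Eliminate σ: μ = (z₂·x₁ − z₁·x₂)/(z₂ − z₁) = (1.282·-16.8 − (-1.282)·25.8)/2.563 = 4.500.
Then σ = (x₂ − x₁)/(z₂ − z₁) = (25.8 − -16.8)/2.563 = 16.620.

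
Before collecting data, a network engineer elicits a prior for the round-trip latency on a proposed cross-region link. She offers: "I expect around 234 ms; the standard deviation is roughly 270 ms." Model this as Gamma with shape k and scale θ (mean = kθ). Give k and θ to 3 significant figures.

k ≈ 0.751, θ ≈ 312

For Gamma(k, scale θ): mean = kθ, variance = kθ², so CV = 1/√k.
CV = SD/mean = 270/234 = 1.154, hence k = 1/CV² = 0.751.
Then θ = mean/k = 234/0.751 = 312.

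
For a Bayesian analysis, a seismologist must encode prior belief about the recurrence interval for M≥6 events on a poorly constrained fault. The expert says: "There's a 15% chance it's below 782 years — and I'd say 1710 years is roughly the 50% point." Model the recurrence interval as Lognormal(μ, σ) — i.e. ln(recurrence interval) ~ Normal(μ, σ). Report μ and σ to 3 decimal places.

If T ~ Lognormal(μ,σ) then ln T ~ Normal(μ,σ), so the p-quantile of ln T is μ + z_p·σ.
ln(782) = 6.662 and ln(1710) = 7.444; z_{0.15} = -1.036, z_{0.5} = 0.
σ = (7.444 − 6.662)/(0 − (-1.036)) = 0.755.
μ = 6.662 − (-1.036)·0.755 = 7.444.

μ ≈ 7.444, σ ≈ 0.755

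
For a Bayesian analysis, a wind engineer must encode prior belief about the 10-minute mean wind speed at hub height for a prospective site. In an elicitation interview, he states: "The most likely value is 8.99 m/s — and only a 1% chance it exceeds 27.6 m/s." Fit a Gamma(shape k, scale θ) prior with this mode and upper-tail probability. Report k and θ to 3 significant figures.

k ≈ 4.56, θ ≈ 2.53

Gamma(k,θ) with k>1 has mode (k−1)θ, so θ = 8.99/(k−1).
Need P(X < 27.6) = 0.99 with θ tied to k this way. Start at k = 2, θ = 8.99: P(X<27.6) ≈ 0.811.
Too low — raise k to concentrate. Iterating converges to k ≈ 4.56.
Then θ = 8.99/(4.56−1) ≈ 2.53.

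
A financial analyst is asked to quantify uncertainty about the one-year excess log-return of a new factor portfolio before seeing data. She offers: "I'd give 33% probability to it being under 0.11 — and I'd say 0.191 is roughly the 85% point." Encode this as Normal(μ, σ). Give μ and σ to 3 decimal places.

μ = 0.134, σ = 0.055

The p-quantile of Normal(μ,σ) is μ + z_p·σ, with z_{0.33} = -0.4399 and z_{0.85} = 1.036.
Eliminate σ: μ = (z₂·x₁ − z₁·x₂)/(z₂ − z₁) = (1.036·0.11 − (-0.4399)·0.191)/1.476 = 0.134.
Then σ = (x₂ − x₁)/(z₂ − z₁) = (0.191 − 0.11)/1.476 = 0.055.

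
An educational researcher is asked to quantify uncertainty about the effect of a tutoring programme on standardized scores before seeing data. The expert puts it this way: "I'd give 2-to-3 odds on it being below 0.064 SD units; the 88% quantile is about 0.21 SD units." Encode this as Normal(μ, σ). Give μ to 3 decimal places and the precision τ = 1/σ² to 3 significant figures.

For Normal(μ,σ), the p-quantile is μ + z_p·σ. Here z_{0.4} = -0.2533, z_{0.88} = 1.175.
So 0.064 = μ − 0.2533σ and 0.21 = μ + 1.175σ.
Subtracting: σ = (0.21 − 0.064)/(1.175 − (-0.2533)) = 0.102.
Then μ = 0.064 − (-0.2533)·0.102 = 0.090.
Precision τ = 1/σ² = 1/0.1022² = 95.7.

μ = 0.090, τ = 95.7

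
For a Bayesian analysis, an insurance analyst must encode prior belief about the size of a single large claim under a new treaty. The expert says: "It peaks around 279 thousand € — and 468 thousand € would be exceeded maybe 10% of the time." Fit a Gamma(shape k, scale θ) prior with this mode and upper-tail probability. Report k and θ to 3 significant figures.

Gamma(k,θ) with k>1 has mode (k−1)θ, so θ = 279/(k−1).
Need P(X < 468) = 0.9 with θ tied to k this way. Start at k = 2, θ = 279: P(X<468) ≈ 0.500.
Too low — raise k to concentrate. Iterating converges to k ≈ 8.06.
Then θ = 279/(8.06−1) ≈ 39.5.

k ≈ 8.06, θ ≈ 39.5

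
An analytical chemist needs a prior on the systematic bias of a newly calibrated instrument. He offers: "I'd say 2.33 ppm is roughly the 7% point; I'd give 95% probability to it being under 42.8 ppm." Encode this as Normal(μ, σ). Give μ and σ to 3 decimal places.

μ = 21.469, σ = 12.968

The p-quantile of Normal(μ,σ) is μ + z_p·σ, with z_{0.07} = -1.476 and z_{0.95} = 1.645.
Eliminate σ: μ = (z₂·x₁ − z₁·x₂)/(z₂ − z₁) = (1.645·2.33 − (-1.476)·42.8)/3.121 = 21.469.
Then σ = (x₂ − x₁)/(z₂ − z₁) = (42.8 − 2.33)/3.121 = 12.968.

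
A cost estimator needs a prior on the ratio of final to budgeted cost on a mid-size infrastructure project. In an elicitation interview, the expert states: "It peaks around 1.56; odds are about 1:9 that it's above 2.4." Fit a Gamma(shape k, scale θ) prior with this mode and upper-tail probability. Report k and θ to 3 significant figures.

Gamma(k,θ) with k>1 has mode (k−1)θ, so θ = 1.56/(k−1).
Need P(X < 2.4) = 0.9 with θ tied to k this way. Start at k = 2, θ = 1.56: P(X<2.4) ≈ 0.455.
Too low — raise k to concentrate. Iterating converges to k ≈ 11.1.
Then θ = 1.56/(11.1−1) ≈ 0.155.

k ≈ 11.1, θ ≈ 0.155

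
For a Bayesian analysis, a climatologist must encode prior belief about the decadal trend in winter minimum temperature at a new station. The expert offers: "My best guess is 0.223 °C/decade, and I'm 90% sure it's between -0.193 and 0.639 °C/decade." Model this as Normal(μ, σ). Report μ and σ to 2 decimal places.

μ = 0.22, σ = 0.25

A symmetric 90% interval runs μ ± z·σ with z = 1.645.
Half-width = 0.416, so σ = 0.416/1.645 = 0.25.
μ is the stated best guess, 0.22.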